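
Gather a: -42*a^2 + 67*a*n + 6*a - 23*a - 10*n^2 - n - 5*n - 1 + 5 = -42*a^2 + a*(67*n - 17) - 10*n^2 - 6*n + 4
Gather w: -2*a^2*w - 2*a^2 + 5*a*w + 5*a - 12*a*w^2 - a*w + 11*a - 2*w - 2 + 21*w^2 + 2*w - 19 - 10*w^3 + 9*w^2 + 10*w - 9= -2*a^2 + 16*a - 10*w^3 + w^2*(30 - 12*a) + w*(-2*a^2 + 4*a + 10) - 30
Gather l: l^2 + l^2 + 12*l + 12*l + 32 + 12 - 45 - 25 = 2*l^2 + 24*l - 26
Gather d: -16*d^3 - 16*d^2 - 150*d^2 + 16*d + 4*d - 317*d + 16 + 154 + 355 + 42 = -16*d^3 - 166*d^2 - 297*d + 567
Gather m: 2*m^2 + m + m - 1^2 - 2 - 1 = 2*m^2 + 2*m - 4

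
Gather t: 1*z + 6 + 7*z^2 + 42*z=7*z^2 + 43*z + 6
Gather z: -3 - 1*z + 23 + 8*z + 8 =7*z + 28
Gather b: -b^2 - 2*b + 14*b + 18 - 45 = -b^2 + 12*b - 27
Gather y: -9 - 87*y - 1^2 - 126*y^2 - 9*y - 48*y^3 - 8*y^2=-48*y^3 - 134*y^2 - 96*y - 10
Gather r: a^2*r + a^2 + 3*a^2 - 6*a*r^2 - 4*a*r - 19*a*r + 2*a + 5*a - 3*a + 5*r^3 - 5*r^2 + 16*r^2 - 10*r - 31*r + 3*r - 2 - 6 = 4*a^2 + 4*a + 5*r^3 + r^2*(11 - 6*a) + r*(a^2 - 23*a - 38) - 8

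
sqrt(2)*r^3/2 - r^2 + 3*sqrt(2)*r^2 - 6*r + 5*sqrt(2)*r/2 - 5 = (r + 5)*(r - sqrt(2))*(sqrt(2)*r/2 + sqrt(2)/2)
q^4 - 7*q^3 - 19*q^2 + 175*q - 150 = (q - 6)*(q - 5)*(q - 1)*(q + 5)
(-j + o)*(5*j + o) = -5*j^2 + 4*j*o + o^2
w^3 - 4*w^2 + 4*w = w*(w - 2)^2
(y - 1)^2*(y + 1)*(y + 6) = y^4 + 5*y^3 - 7*y^2 - 5*y + 6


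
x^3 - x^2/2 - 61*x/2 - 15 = (x - 6)*(x + 1/2)*(x + 5)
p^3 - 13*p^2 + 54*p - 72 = (p - 6)*(p - 4)*(p - 3)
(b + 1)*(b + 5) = b^2 + 6*b + 5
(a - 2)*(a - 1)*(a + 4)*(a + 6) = a^4 + 7*a^3 - 4*a^2 - 52*a + 48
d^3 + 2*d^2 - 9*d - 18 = (d - 3)*(d + 2)*(d + 3)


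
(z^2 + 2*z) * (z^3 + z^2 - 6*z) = z^5 + 3*z^4 - 4*z^3 - 12*z^2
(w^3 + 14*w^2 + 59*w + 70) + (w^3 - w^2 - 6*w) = 2*w^3 + 13*w^2 + 53*w + 70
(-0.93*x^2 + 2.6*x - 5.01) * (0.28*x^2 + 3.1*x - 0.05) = -0.2604*x^4 - 2.155*x^3 + 6.7037*x^2 - 15.661*x + 0.2505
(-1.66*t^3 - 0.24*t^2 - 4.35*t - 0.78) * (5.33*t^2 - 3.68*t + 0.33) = -8.8478*t^5 + 4.8296*t^4 - 22.8501*t^3 + 11.7714*t^2 + 1.4349*t - 0.2574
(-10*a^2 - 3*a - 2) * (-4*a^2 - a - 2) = 40*a^4 + 22*a^3 + 31*a^2 + 8*a + 4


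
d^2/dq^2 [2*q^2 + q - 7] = 4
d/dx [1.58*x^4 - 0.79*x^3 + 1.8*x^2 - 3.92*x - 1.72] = 6.32*x^3 - 2.37*x^2 + 3.6*x - 3.92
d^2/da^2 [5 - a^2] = -2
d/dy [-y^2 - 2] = -2*y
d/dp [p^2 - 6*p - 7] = 2*p - 6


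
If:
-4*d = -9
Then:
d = 9/4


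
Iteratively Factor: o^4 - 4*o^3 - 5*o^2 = (o + 1)*(o^3 - 5*o^2) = o*(o + 1)*(o^2 - 5*o) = o^2*(o + 1)*(o - 5)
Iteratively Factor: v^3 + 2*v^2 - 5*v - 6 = (v + 3)*(v^2 - v - 2) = (v - 2)*(v + 3)*(v + 1)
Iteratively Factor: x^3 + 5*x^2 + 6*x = (x + 3)*(x^2 + 2*x) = (x + 2)*(x + 3)*(x)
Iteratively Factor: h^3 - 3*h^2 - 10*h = (h + 2)*(h^2 - 5*h) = h*(h + 2)*(h - 5)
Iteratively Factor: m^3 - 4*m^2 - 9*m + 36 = (m + 3)*(m^2 - 7*m + 12) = (m - 4)*(m + 3)*(m - 3)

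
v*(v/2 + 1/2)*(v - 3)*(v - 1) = v^4/2 - 3*v^3/2 - v^2/2 + 3*v/2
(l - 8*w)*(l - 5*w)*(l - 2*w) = l^3 - 15*l^2*w + 66*l*w^2 - 80*w^3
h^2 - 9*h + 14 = (h - 7)*(h - 2)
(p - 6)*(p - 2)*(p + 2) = p^3 - 6*p^2 - 4*p + 24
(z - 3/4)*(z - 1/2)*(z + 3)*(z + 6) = z^4 + 31*z^3/4 + 57*z^2/8 - 153*z/8 + 27/4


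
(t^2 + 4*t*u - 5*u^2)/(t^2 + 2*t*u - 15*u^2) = (t - u)/(t - 3*u)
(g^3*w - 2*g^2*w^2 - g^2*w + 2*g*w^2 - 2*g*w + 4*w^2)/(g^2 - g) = w*(g^3 - 2*g^2*w - g^2 + 2*g*w - 2*g + 4*w)/(g*(g - 1))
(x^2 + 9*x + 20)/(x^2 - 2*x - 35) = (x + 4)/(x - 7)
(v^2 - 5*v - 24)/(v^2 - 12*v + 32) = (v + 3)/(v - 4)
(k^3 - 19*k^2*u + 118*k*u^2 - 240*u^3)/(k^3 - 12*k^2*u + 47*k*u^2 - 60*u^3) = (k^2 - 14*k*u + 48*u^2)/(k^2 - 7*k*u + 12*u^2)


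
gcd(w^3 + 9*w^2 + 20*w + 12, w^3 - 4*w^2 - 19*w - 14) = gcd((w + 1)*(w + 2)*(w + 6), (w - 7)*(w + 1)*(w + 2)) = w^2 + 3*w + 2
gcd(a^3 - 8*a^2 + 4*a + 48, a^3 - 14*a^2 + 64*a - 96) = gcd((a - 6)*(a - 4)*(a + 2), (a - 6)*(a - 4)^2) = a^2 - 10*a + 24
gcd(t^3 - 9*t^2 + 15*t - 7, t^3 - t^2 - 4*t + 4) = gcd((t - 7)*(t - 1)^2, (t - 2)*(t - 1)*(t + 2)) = t - 1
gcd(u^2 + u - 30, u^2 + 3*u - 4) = 1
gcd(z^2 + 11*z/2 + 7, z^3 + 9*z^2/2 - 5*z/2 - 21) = z + 7/2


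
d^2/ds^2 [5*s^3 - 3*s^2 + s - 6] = 30*s - 6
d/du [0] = 0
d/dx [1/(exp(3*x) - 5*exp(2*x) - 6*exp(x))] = (-3*exp(2*x) + 10*exp(x) + 6)*exp(-x)/(-exp(2*x) + 5*exp(x) + 6)^2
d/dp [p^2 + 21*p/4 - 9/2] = 2*p + 21/4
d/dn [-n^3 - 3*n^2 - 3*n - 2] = -3*n^2 - 6*n - 3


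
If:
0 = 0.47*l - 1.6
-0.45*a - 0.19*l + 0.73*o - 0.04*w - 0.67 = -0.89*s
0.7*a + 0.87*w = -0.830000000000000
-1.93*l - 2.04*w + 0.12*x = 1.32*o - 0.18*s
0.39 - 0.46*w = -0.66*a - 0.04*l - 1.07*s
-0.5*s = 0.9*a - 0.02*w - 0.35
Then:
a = 1.80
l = 3.40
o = 5.99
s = -2.63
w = -2.40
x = 83.79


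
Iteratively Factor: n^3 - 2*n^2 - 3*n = (n + 1)*(n^2 - 3*n) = n*(n + 1)*(n - 3)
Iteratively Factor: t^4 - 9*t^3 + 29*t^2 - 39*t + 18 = (t - 1)*(t^3 - 8*t^2 + 21*t - 18) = (t - 3)*(t - 1)*(t^2 - 5*t + 6) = (t - 3)^2*(t - 1)*(t - 2)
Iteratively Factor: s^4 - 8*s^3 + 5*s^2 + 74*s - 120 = (s - 5)*(s^3 - 3*s^2 - 10*s + 24) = (s - 5)*(s + 3)*(s^2 - 6*s + 8) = (s - 5)*(s - 2)*(s + 3)*(s - 4)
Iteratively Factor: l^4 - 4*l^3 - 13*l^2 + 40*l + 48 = (l - 4)*(l^3 - 13*l - 12) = (l - 4)*(l + 1)*(l^2 - l - 12) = (l - 4)*(l + 1)*(l + 3)*(l - 4)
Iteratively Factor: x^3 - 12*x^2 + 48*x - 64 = (x - 4)*(x^2 - 8*x + 16) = (x - 4)^2*(x - 4)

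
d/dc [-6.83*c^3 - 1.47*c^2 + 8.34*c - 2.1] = -20.49*c^2 - 2.94*c + 8.34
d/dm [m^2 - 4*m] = 2*m - 4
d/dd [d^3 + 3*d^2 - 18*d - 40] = 3*d^2 + 6*d - 18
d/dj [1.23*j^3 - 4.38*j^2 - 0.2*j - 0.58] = 3.69*j^2 - 8.76*j - 0.2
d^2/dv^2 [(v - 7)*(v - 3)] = 2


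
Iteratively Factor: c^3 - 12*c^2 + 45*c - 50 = (c - 5)*(c^2 - 7*c + 10) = (c - 5)^2*(c - 2)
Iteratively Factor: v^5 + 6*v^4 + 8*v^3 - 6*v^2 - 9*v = (v + 3)*(v^4 + 3*v^3 - v^2 - 3*v) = v*(v + 3)*(v^3 + 3*v^2 - v - 3) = v*(v - 1)*(v + 3)*(v^2 + 4*v + 3) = v*(v - 1)*(v + 3)^2*(v + 1)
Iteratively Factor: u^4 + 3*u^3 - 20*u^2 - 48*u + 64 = (u + 4)*(u^3 - u^2 - 16*u + 16) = (u - 1)*(u + 4)*(u^2 - 16) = (u - 1)*(u + 4)^2*(u - 4)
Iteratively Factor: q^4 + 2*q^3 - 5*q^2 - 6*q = (q + 1)*(q^3 + q^2 - 6*q) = (q - 2)*(q + 1)*(q^2 + 3*q) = (q - 2)*(q + 1)*(q + 3)*(q)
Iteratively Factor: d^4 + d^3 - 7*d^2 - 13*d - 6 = (d + 1)*(d^3 - 7*d - 6) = (d + 1)*(d + 2)*(d^2 - 2*d - 3) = (d + 1)^2*(d + 2)*(d - 3)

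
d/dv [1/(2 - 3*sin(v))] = 3*cos(v)/(3*sin(v) - 2)^2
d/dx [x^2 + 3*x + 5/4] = 2*x + 3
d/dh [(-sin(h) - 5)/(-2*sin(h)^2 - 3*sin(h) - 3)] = (-20*sin(h) + cos(2*h) - 13)*cos(h)/(3*sin(h) - cos(2*h) + 4)^2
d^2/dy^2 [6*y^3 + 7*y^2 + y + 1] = 36*y + 14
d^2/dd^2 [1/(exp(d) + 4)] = (exp(d) - 4)*exp(d)/(exp(d) + 4)^3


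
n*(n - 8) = n^2 - 8*n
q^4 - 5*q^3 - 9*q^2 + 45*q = q*(q - 5)*(q - 3)*(q + 3)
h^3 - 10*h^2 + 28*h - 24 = (h - 6)*(h - 2)^2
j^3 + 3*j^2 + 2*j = j*(j + 1)*(j + 2)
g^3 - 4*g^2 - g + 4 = (g - 4)*(g - 1)*(g + 1)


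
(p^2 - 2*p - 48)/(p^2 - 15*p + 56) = (p + 6)/(p - 7)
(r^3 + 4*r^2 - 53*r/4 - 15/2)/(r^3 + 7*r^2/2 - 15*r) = (r + 1/2)/r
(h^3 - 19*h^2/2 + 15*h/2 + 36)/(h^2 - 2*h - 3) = (h^2 - 13*h/2 - 12)/(h + 1)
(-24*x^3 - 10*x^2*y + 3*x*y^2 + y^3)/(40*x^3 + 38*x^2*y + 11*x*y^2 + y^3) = (-3*x + y)/(5*x + y)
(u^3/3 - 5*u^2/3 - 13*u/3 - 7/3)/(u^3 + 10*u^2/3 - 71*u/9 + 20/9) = 3*(u^3 - 5*u^2 - 13*u - 7)/(9*u^3 + 30*u^2 - 71*u + 20)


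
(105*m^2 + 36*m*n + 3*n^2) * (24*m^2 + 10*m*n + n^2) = 2520*m^4 + 1914*m^3*n + 537*m^2*n^2 + 66*m*n^3 + 3*n^4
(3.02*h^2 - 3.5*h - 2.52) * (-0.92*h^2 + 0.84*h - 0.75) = -2.7784*h^4 + 5.7568*h^3 - 2.8866*h^2 + 0.5082*h + 1.89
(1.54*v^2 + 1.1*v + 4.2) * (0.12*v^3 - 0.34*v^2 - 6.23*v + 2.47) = 0.1848*v^5 - 0.3916*v^4 - 9.4642*v^3 - 4.4772*v^2 - 23.449*v + 10.374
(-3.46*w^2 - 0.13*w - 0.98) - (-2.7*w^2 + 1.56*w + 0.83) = -0.76*w^2 - 1.69*w - 1.81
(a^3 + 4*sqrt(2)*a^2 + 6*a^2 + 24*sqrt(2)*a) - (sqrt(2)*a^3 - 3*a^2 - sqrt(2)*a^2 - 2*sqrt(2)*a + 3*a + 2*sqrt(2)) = -sqrt(2)*a^3 + a^3 + 5*sqrt(2)*a^2 + 9*a^2 - 3*a + 26*sqrt(2)*a - 2*sqrt(2)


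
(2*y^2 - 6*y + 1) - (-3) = 2*y^2 - 6*y + 4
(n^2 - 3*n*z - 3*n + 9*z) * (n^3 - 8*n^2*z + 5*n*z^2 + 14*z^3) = n^5 - 11*n^4*z - 3*n^4 + 29*n^3*z^2 + 33*n^3*z - n^2*z^3 - 87*n^2*z^2 - 42*n*z^4 + 3*n*z^3 + 126*z^4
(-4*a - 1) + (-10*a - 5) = -14*a - 6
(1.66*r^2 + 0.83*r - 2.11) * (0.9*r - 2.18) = 1.494*r^3 - 2.8718*r^2 - 3.7084*r + 4.5998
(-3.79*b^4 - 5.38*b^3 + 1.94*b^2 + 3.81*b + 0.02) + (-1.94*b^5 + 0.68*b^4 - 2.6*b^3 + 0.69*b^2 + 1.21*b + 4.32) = -1.94*b^5 - 3.11*b^4 - 7.98*b^3 + 2.63*b^2 + 5.02*b + 4.34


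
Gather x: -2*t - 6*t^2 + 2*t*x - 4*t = -6*t^2 + 2*t*x - 6*t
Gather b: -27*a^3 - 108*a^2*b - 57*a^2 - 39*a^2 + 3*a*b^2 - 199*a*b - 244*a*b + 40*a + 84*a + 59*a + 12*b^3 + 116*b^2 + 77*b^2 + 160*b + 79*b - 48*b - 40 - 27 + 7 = -27*a^3 - 96*a^2 + 183*a + 12*b^3 + b^2*(3*a + 193) + b*(-108*a^2 - 443*a + 191) - 60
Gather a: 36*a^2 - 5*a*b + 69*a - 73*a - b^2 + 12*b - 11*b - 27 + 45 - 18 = 36*a^2 + a*(-5*b - 4) - b^2 + b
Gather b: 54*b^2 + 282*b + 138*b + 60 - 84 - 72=54*b^2 + 420*b - 96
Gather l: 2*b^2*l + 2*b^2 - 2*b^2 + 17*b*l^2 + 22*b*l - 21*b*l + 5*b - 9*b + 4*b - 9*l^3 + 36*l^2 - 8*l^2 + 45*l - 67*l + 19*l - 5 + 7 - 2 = -9*l^3 + l^2*(17*b + 28) + l*(2*b^2 + b - 3)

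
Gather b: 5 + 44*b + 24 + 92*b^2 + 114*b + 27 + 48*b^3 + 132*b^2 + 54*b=48*b^3 + 224*b^2 + 212*b + 56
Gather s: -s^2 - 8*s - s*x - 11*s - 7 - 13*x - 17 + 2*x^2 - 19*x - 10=-s^2 + s*(-x - 19) + 2*x^2 - 32*x - 34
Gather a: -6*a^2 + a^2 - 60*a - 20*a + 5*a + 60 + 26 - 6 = -5*a^2 - 75*a + 80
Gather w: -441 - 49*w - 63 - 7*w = -56*w - 504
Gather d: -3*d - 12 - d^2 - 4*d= -d^2 - 7*d - 12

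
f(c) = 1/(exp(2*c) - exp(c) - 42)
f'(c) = (-2*exp(2*c) + exp(c))/(exp(2*c) - exp(c) - 42)^2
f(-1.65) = -0.02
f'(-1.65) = 0.00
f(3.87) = 0.00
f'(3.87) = -0.00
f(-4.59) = -0.02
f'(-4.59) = 0.00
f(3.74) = 0.00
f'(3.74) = -0.00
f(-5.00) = -0.02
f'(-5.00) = 0.00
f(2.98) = 0.00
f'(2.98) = -0.01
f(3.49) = 0.00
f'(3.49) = -0.00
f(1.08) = -0.03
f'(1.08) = -0.01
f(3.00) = 0.00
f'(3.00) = -0.00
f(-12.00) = -0.02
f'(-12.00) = 0.00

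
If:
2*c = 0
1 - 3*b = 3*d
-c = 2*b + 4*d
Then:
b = 2/3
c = 0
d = -1/3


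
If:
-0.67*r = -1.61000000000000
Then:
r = 2.40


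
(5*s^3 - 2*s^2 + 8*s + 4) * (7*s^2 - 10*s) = 35*s^5 - 64*s^4 + 76*s^3 - 52*s^2 - 40*s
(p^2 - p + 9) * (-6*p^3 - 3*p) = -6*p^5 + 6*p^4 - 57*p^3 + 3*p^2 - 27*p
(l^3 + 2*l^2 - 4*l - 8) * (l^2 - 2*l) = l^5 - 8*l^3 + 16*l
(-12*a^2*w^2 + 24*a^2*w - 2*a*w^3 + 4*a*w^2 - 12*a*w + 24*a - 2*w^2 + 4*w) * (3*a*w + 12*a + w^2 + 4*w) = -36*a^3*w^3 - 72*a^3*w^2 + 288*a^3*w - 18*a^2*w^4 - 36*a^2*w^3 + 108*a^2*w^2 - 72*a^2*w + 288*a^2 - 2*a*w^5 - 4*a*w^4 - 2*a*w^3 - 36*a*w^2 + 144*a*w - 2*w^4 - 4*w^3 + 16*w^2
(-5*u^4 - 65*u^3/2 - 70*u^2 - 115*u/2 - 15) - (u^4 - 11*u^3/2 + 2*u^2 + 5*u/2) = -6*u^4 - 27*u^3 - 72*u^2 - 60*u - 15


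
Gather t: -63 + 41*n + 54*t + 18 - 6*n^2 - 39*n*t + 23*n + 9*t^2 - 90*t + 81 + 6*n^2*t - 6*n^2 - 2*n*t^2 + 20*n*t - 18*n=-12*n^2 + 46*n + t^2*(9 - 2*n) + t*(6*n^2 - 19*n - 36) + 36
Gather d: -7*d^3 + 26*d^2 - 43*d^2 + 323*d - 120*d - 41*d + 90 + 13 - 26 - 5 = -7*d^3 - 17*d^2 + 162*d + 72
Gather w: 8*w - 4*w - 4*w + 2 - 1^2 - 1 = 0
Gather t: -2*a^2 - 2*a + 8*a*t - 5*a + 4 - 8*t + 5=-2*a^2 - 7*a + t*(8*a - 8) + 9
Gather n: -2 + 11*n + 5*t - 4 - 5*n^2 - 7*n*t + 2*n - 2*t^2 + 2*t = -5*n^2 + n*(13 - 7*t) - 2*t^2 + 7*t - 6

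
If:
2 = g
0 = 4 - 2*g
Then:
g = 2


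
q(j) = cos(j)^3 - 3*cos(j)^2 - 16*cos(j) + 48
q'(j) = -3*sin(j)*cos(j)^2 + 6*sin(j)*cos(j) + 16*sin(j)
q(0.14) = 30.19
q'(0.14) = 2.65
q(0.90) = 37.14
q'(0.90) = 14.55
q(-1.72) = 50.31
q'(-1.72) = -14.87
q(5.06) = 42.24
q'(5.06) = -16.64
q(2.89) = 59.77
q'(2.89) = 1.84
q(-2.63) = 59.01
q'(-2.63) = -4.16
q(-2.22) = 56.36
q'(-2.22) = -8.98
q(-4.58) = 50.06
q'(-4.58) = 15.02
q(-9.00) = 59.33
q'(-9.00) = -3.31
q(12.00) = 32.96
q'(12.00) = -10.16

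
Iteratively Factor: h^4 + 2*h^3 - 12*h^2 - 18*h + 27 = (h + 3)*(h^3 - h^2 - 9*h + 9) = (h - 3)*(h + 3)*(h^2 + 2*h - 3) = (h - 3)*(h + 3)^2*(h - 1)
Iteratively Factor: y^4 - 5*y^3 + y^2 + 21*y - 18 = (y - 3)*(y^3 - 2*y^2 - 5*y + 6) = (y - 3)^2*(y^2 + y - 2) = (y - 3)^2*(y - 1)*(y + 2)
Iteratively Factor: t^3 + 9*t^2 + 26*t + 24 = (t + 3)*(t^2 + 6*t + 8) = (t + 3)*(t + 4)*(t + 2)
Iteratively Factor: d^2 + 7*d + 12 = (d + 3)*(d + 4)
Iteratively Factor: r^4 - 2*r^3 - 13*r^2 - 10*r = (r)*(r^3 - 2*r^2 - 13*r - 10) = r*(r + 2)*(r^2 - 4*r - 5) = r*(r + 1)*(r + 2)*(r - 5)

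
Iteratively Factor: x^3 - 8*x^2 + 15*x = (x - 5)*(x^2 - 3*x) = x*(x - 5)*(x - 3)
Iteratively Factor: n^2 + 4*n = (n + 4)*(n)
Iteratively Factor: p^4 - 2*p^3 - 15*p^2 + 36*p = (p + 4)*(p^3 - 6*p^2 + 9*p) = p*(p + 4)*(p^2 - 6*p + 9) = p*(p - 3)*(p + 4)*(p - 3)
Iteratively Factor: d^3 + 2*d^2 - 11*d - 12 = (d + 4)*(d^2 - 2*d - 3) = (d - 3)*(d + 4)*(d + 1)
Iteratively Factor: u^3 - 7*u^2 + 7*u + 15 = (u - 3)*(u^2 - 4*u - 5) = (u - 5)*(u - 3)*(u + 1)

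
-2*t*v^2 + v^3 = v^2*(-2*t + v)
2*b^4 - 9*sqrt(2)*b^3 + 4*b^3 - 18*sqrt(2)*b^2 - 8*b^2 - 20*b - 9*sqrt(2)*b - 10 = (b + 1)*(b - 5*sqrt(2))*(sqrt(2)*b + 1)*(sqrt(2)*b + sqrt(2))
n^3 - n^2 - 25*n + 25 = (n - 5)*(n - 1)*(n + 5)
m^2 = m^2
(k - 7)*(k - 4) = k^2 - 11*k + 28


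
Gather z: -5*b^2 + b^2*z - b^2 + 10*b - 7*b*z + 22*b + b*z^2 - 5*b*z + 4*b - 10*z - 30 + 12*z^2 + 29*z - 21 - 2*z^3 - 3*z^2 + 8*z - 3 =-6*b^2 + 36*b - 2*z^3 + z^2*(b + 9) + z*(b^2 - 12*b + 27) - 54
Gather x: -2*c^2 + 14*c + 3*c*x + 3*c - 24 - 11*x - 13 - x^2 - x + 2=-2*c^2 + 17*c - x^2 + x*(3*c - 12) - 35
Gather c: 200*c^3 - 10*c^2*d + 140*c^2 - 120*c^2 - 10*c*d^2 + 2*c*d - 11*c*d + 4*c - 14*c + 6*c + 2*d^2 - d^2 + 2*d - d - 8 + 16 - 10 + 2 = 200*c^3 + c^2*(20 - 10*d) + c*(-10*d^2 - 9*d - 4) + d^2 + d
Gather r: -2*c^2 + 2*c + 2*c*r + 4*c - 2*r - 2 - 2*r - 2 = -2*c^2 + 6*c + r*(2*c - 4) - 4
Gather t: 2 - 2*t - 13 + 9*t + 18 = 7*t + 7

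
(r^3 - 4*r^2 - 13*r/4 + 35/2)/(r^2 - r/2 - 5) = r - 7/2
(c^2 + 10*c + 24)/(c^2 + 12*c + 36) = (c + 4)/(c + 6)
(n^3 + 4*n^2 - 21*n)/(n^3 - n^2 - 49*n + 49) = n*(n - 3)/(n^2 - 8*n + 7)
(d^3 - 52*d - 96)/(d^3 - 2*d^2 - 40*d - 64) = (d + 6)/(d + 4)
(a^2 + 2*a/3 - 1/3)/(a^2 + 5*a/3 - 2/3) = (a + 1)/(a + 2)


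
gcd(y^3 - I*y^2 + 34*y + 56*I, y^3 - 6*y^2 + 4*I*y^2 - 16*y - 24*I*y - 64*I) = y + 4*I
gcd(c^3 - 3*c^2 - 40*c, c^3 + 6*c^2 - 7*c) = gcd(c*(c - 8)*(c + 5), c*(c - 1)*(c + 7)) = c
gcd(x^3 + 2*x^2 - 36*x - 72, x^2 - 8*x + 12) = x - 6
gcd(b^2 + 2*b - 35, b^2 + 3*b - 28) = b + 7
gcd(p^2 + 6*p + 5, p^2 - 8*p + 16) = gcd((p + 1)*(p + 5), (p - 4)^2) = 1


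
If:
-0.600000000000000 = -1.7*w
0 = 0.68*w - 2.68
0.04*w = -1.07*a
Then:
No Solution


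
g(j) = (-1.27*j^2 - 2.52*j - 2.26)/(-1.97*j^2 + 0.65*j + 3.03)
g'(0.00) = -0.67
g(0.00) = -0.75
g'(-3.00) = -0.03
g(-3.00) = 0.37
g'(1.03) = -11.35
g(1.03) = -3.85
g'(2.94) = -0.72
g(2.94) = 1.71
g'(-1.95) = 0.13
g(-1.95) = 0.38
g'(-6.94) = -0.02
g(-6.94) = 0.48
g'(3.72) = -0.31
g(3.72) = 1.34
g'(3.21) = -0.52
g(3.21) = 1.54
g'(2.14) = -3.22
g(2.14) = 2.93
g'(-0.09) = -0.54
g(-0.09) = -0.69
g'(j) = (-2.54*j - 2.52)/(-1.97*j^2 + 0.65*j + 3.03) + (3.94*j - 0.65)*(-1.27*j^2 - 2.52*j - 2.26)/(-1.97*j^2 + 0.65*j + 3.03)^2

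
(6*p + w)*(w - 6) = 6*p*w - 36*p + w^2 - 6*w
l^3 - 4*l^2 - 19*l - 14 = (l - 7)*(l + 1)*(l + 2)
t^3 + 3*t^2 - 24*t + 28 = (t - 2)^2*(t + 7)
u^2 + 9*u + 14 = (u + 2)*(u + 7)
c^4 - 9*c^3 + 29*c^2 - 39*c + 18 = (c - 3)^2*(c - 2)*(c - 1)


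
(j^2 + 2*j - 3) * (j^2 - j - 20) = j^4 + j^3 - 25*j^2 - 37*j + 60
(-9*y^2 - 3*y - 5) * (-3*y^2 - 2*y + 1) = 27*y^4 + 27*y^3 + 12*y^2 + 7*y - 5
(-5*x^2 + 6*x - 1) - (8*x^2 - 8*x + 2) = -13*x^2 + 14*x - 3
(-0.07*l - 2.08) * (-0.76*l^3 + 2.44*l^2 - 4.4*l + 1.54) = 0.0532*l^4 + 1.41*l^3 - 4.7672*l^2 + 9.0442*l - 3.2032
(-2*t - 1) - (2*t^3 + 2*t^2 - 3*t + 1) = -2*t^3 - 2*t^2 + t - 2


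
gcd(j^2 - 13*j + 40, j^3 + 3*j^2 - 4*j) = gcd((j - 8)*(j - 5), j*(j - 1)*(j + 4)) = 1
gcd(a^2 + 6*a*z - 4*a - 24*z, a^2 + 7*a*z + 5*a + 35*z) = 1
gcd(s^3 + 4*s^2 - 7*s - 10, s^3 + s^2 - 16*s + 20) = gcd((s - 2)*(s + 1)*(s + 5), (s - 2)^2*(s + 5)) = s^2 + 3*s - 10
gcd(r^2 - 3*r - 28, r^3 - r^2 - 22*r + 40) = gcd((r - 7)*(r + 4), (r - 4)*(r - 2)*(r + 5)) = 1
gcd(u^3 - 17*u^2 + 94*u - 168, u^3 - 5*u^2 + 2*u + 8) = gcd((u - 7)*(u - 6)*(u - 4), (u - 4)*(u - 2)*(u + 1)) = u - 4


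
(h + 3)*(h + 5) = h^2 + 8*h + 15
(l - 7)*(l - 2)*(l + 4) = l^3 - 5*l^2 - 22*l + 56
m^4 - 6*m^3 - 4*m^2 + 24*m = m*(m - 6)*(m - 2)*(m + 2)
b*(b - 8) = b^2 - 8*b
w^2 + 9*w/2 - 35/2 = (w - 5/2)*(w + 7)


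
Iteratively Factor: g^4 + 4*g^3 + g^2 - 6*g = (g + 3)*(g^3 + g^2 - 2*g) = (g + 2)*(g + 3)*(g^2 - g) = (g - 1)*(g + 2)*(g + 3)*(g)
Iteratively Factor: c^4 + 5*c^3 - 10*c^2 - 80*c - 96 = (c + 2)*(c^3 + 3*c^2 - 16*c - 48) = (c - 4)*(c + 2)*(c^2 + 7*c + 12) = (c - 4)*(c + 2)*(c + 3)*(c + 4)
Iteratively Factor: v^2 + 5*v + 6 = (v + 3)*(v + 2)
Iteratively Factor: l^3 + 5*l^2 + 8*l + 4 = (l + 2)*(l^2 + 3*l + 2) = (l + 1)*(l + 2)*(l + 2)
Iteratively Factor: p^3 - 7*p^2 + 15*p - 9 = (p - 3)*(p^2 - 4*p + 3) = (p - 3)^2*(p - 1)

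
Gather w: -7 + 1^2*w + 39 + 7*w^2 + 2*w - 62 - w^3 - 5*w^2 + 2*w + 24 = -w^3 + 2*w^2 + 5*w - 6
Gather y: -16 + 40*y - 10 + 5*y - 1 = 45*y - 27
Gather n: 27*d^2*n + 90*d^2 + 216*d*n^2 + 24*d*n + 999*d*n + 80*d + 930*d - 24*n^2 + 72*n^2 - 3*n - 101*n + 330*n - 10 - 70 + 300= 90*d^2 + 1010*d + n^2*(216*d + 48) + n*(27*d^2 + 1023*d + 226) + 220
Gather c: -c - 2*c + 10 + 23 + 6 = 39 - 3*c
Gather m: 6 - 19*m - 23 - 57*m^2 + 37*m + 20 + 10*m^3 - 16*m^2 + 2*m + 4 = 10*m^3 - 73*m^2 + 20*m + 7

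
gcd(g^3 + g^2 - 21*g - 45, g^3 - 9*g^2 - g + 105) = g^2 - 2*g - 15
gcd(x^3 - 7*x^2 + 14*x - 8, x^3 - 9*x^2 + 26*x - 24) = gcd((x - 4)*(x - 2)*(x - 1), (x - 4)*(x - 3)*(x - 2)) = x^2 - 6*x + 8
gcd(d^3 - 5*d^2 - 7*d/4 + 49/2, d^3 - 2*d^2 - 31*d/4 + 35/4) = d - 7/2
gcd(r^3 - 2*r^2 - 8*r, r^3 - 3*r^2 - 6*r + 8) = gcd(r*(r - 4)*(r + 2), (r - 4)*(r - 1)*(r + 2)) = r^2 - 2*r - 8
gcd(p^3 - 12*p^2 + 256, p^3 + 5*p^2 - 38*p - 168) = p + 4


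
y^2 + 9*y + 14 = (y + 2)*(y + 7)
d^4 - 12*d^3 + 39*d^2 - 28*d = d*(d - 7)*(d - 4)*(d - 1)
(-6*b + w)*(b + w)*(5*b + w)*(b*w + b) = -30*b^4*w - 30*b^4 - 31*b^3*w^2 - 31*b^3*w + b*w^4 + b*w^3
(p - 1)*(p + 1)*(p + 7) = p^3 + 7*p^2 - p - 7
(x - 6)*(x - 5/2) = x^2 - 17*x/2 + 15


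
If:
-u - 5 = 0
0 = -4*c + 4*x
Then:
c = x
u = -5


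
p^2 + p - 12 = (p - 3)*(p + 4)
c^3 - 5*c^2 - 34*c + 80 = (c - 8)*(c - 2)*(c + 5)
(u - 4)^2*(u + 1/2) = u^3 - 15*u^2/2 + 12*u + 8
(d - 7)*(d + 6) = d^2 - d - 42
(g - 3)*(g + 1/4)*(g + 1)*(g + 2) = g^4 + g^3/4 - 7*g^2 - 31*g/4 - 3/2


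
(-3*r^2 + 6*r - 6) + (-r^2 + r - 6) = -4*r^2 + 7*r - 12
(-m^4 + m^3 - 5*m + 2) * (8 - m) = m^5 - 9*m^4 + 8*m^3 + 5*m^2 - 42*m + 16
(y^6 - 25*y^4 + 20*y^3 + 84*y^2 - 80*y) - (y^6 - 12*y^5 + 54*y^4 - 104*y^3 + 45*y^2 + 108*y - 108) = 12*y^5 - 79*y^4 + 124*y^3 + 39*y^2 - 188*y + 108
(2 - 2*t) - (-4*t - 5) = 2*t + 7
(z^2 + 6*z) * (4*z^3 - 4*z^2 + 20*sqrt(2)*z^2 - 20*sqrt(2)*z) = 4*z^5 + 20*z^4 + 20*sqrt(2)*z^4 - 24*z^3 + 100*sqrt(2)*z^3 - 120*sqrt(2)*z^2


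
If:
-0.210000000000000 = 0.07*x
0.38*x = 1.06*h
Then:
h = -1.08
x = -3.00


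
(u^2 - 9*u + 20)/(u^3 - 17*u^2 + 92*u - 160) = 1/(u - 8)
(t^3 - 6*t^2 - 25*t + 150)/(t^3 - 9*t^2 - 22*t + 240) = (t - 5)/(t - 8)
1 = 1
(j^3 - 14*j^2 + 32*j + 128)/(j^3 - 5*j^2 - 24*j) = (j^2 - 6*j - 16)/(j*(j + 3))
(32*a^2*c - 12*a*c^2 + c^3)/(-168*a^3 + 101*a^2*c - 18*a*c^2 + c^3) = c*(-4*a + c)/(21*a^2 - 10*a*c + c^2)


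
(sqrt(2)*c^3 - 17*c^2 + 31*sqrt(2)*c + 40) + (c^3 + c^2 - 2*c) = c^3 + sqrt(2)*c^3 - 16*c^2 - 2*c + 31*sqrt(2)*c + 40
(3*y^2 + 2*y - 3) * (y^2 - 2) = 3*y^4 + 2*y^3 - 9*y^2 - 4*y + 6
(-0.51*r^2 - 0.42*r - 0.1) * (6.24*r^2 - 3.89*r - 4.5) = -3.1824*r^4 - 0.6369*r^3 + 3.3048*r^2 + 2.279*r + 0.45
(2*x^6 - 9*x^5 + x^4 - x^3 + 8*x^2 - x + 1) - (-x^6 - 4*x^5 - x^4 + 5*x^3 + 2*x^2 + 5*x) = 3*x^6 - 5*x^5 + 2*x^4 - 6*x^3 + 6*x^2 - 6*x + 1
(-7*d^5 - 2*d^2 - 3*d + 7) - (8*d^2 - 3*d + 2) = -7*d^5 - 10*d^2 + 5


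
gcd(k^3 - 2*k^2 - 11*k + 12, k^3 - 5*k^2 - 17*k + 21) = k^2 + 2*k - 3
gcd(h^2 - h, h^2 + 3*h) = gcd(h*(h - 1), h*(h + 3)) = h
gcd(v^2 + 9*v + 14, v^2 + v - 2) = v + 2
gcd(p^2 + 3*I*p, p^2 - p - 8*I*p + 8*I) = 1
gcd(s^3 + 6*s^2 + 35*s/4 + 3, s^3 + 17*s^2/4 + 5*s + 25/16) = s + 1/2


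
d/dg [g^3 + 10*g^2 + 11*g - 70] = 3*g^2 + 20*g + 11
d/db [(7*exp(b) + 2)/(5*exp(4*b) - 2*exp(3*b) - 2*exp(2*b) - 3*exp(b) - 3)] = (-105*exp(4*b) - 12*exp(3*b) + 26*exp(2*b) + 8*exp(b) - 15)*exp(b)/(25*exp(8*b) - 20*exp(7*b) - 16*exp(6*b) - 22*exp(5*b) - 14*exp(4*b) + 24*exp(3*b) + 21*exp(2*b) + 18*exp(b) + 9)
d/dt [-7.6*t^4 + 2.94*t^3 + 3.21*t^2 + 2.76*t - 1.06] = -30.4*t^3 + 8.82*t^2 + 6.42*t + 2.76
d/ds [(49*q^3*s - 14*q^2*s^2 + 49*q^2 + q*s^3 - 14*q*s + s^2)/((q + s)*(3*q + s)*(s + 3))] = ((q + s)*(3*q + s)*(s + 3)*(49*q^3 - 28*q^2*s + 3*q*s^2 - 14*q + 2*s) + (q + s)*(3*q + s)*(-49*q^3*s + 14*q^2*s^2 - 49*q^2 - q*s^3 + 14*q*s - s^2) + (q + s)*(s + 3)*(-49*q^3*s + 14*q^2*s^2 - 49*q^2 - q*s^3 + 14*q*s - s^2) + (3*q + s)*(s + 3)*(-49*q^3*s + 14*q^2*s^2 - 49*q^2 - q*s^3 + 14*q*s - s^2))/((q + s)^2*(3*q + s)^2*(s + 3)^2)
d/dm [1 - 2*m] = -2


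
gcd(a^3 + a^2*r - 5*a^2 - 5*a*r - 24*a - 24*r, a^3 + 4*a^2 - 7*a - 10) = 1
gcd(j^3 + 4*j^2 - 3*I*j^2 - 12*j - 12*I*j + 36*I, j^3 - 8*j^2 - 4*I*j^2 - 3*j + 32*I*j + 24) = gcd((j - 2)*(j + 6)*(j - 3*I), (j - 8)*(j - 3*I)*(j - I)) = j - 3*I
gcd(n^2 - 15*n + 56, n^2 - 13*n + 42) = n - 7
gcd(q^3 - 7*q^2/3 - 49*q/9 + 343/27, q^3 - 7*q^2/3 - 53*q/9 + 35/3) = q + 7/3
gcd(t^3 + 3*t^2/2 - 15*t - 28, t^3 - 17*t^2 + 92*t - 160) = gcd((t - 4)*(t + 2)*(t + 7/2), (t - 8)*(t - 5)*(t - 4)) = t - 4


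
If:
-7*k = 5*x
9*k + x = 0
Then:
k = 0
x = 0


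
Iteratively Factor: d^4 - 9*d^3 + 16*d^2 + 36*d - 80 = (d - 4)*(d^3 - 5*d^2 - 4*d + 20) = (d - 5)*(d - 4)*(d^2 - 4) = (d - 5)*(d - 4)*(d + 2)*(d - 2)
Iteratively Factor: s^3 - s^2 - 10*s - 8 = (s - 4)*(s^2 + 3*s + 2) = (s - 4)*(s + 2)*(s + 1)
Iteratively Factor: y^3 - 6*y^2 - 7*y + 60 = (y + 3)*(y^2 - 9*y + 20) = (y - 4)*(y + 3)*(y - 5)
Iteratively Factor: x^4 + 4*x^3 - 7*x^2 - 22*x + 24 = (x - 1)*(x^3 + 5*x^2 - 2*x - 24) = (x - 1)*(x + 3)*(x^2 + 2*x - 8) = (x - 2)*(x - 1)*(x + 3)*(x + 4)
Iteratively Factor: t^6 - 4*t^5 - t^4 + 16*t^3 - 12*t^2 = (t)*(t^5 - 4*t^4 - t^3 + 16*t^2 - 12*t) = t*(t - 1)*(t^4 - 3*t^3 - 4*t^2 + 12*t) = t*(t - 1)*(t + 2)*(t^3 - 5*t^2 + 6*t) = t^2*(t - 1)*(t + 2)*(t^2 - 5*t + 6) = t^2*(t - 2)*(t - 1)*(t + 2)*(t - 3)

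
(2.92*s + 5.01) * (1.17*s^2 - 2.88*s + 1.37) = 3.4164*s^3 - 2.5479*s^2 - 10.4284*s + 6.8637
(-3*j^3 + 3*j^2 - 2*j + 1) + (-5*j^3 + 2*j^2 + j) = -8*j^3 + 5*j^2 - j + 1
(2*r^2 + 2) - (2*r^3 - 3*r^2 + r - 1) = -2*r^3 + 5*r^2 - r + 3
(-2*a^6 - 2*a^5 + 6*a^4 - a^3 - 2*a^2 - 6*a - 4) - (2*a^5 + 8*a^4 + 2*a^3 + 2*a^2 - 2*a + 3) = -2*a^6 - 4*a^5 - 2*a^4 - 3*a^3 - 4*a^2 - 4*a - 7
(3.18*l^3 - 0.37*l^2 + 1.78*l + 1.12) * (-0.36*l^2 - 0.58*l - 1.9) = -1.1448*l^5 - 1.7112*l^4 - 6.4682*l^3 - 0.7326*l^2 - 4.0316*l - 2.128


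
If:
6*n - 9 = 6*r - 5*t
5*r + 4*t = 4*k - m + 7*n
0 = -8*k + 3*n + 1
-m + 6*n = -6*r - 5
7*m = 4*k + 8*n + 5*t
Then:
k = 2315/17422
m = 6457/8711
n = 183/8711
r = -6366/8711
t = 7821/8711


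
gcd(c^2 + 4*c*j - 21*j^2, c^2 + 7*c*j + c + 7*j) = c + 7*j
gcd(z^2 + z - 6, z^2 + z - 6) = z^2 + z - 6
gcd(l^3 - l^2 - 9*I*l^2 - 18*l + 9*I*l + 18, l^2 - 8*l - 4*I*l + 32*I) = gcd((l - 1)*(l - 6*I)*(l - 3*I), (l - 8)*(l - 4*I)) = 1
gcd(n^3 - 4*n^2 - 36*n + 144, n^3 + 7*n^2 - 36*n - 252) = n^2 - 36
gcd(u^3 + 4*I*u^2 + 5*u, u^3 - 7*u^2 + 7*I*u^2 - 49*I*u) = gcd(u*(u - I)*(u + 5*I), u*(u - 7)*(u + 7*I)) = u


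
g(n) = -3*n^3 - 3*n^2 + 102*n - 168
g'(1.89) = 58.51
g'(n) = -9*n^2 - 6*n + 102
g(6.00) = -312.00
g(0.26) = -141.74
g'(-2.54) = 59.18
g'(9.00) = -681.00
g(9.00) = -1680.00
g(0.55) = -113.31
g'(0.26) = 99.83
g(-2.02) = -361.55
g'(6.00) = -258.00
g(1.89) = -6.19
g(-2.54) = -397.27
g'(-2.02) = 77.40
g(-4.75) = -398.67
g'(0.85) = 90.40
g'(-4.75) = -72.56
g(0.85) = -85.31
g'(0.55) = 95.98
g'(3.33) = -17.78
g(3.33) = 27.62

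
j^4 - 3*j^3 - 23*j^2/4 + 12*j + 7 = (j - 7/2)*(j - 2)*(j + 1/2)*(j + 2)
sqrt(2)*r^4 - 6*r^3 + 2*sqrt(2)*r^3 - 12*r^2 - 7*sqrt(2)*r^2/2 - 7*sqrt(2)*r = r*(r + 2)*(r - 7*sqrt(2)/2)*(sqrt(2)*r + 1)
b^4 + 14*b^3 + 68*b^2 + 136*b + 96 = (b + 2)^2*(b + 4)*(b + 6)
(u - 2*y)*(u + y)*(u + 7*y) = u^3 + 6*u^2*y - 9*u*y^2 - 14*y^3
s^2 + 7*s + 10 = (s + 2)*(s + 5)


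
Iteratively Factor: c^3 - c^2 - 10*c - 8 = (c + 1)*(c^2 - 2*c - 8) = (c + 1)*(c + 2)*(c - 4)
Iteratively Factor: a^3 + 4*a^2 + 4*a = (a + 2)*(a^2 + 2*a) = (a + 2)^2*(a)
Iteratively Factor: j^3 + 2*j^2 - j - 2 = (j + 2)*(j^2 - 1) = (j - 1)*(j + 2)*(j + 1)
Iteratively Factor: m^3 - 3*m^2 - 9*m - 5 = (m + 1)*(m^2 - 4*m - 5) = (m - 5)*(m + 1)*(m + 1)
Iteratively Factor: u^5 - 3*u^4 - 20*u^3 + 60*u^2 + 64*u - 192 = (u - 2)*(u^4 - u^3 - 22*u^2 + 16*u + 96) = (u - 2)*(u + 2)*(u^3 - 3*u^2 - 16*u + 48) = (u - 4)*(u - 2)*(u + 2)*(u^2 + u - 12) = (u - 4)*(u - 2)*(u + 2)*(u + 4)*(u - 3)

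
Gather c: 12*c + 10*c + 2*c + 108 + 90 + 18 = 24*c + 216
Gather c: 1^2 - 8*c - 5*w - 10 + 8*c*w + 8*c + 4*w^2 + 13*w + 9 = 8*c*w + 4*w^2 + 8*w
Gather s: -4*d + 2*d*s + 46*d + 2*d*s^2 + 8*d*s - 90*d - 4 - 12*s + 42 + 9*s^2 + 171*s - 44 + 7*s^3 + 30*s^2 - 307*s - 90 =-48*d + 7*s^3 + s^2*(2*d + 39) + s*(10*d - 148) - 96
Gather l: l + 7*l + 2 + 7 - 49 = 8*l - 40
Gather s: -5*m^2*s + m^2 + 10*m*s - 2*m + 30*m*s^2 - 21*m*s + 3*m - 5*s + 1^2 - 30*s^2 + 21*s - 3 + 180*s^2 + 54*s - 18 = m^2 + m + s^2*(30*m + 150) + s*(-5*m^2 - 11*m + 70) - 20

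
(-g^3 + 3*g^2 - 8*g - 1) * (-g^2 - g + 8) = g^5 - 2*g^4 - 3*g^3 + 33*g^2 - 63*g - 8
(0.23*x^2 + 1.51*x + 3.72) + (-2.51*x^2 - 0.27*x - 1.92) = -2.28*x^2 + 1.24*x + 1.8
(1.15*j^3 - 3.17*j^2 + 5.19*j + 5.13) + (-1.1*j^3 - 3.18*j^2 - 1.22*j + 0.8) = 0.0499999999999998*j^3 - 6.35*j^2 + 3.97*j + 5.93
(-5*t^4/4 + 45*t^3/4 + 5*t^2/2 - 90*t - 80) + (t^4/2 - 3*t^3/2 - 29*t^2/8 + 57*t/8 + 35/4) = -3*t^4/4 + 39*t^3/4 - 9*t^2/8 - 663*t/8 - 285/4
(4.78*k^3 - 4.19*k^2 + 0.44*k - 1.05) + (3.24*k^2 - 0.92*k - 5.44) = 4.78*k^3 - 0.95*k^2 - 0.48*k - 6.49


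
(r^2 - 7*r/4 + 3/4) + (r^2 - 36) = 2*r^2 - 7*r/4 - 141/4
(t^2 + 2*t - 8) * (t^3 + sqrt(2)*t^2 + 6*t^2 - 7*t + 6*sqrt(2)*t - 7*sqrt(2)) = t^5 + sqrt(2)*t^4 + 8*t^4 - 3*t^3 + 8*sqrt(2)*t^3 - 62*t^2 - 3*sqrt(2)*t^2 - 62*sqrt(2)*t + 56*t + 56*sqrt(2)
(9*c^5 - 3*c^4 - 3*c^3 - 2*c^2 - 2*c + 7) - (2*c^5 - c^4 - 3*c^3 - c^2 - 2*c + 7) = 7*c^5 - 2*c^4 - c^2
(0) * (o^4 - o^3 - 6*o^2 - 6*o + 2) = 0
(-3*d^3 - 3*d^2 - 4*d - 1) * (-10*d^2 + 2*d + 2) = 30*d^5 + 24*d^4 + 28*d^3 - 4*d^2 - 10*d - 2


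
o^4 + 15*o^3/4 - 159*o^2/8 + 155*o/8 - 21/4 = (o - 2)*(o - 3/4)*(o - 1/2)*(o + 7)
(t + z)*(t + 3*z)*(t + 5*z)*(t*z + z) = t^4*z + 9*t^3*z^2 + t^3*z + 23*t^2*z^3 + 9*t^2*z^2 + 15*t*z^4 + 23*t*z^3 + 15*z^4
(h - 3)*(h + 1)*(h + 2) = h^3 - 7*h - 6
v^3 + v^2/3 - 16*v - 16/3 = (v - 4)*(v + 1/3)*(v + 4)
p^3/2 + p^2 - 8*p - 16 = (p/2 + 1)*(p - 4)*(p + 4)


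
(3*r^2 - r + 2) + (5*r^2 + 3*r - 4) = 8*r^2 + 2*r - 2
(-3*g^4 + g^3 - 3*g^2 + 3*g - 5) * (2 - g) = 3*g^5 - 7*g^4 + 5*g^3 - 9*g^2 + 11*g - 10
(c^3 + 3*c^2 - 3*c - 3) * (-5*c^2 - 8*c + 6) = -5*c^5 - 23*c^4 - 3*c^3 + 57*c^2 + 6*c - 18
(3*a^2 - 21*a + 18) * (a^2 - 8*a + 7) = 3*a^4 - 45*a^3 + 207*a^2 - 291*a + 126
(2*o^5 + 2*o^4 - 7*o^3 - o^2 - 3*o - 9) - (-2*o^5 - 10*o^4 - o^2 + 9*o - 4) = 4*o^5 + 12*o^4 - 7*o^3 - 12*o - 5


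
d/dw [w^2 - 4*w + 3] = 2*w - 4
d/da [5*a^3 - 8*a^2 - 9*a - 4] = 15*a^2 - 16*a - 9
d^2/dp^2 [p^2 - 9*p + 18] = 2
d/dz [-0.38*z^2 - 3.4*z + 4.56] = -0.76*z - 3.4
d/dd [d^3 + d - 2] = 3*d^2 + 1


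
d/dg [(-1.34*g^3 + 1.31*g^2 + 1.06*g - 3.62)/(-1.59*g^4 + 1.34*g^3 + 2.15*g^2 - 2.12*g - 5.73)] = (-2.1306*g^6 + 4.1658*g^5 + 0.4198*g^4 - 20.1824*g^3 + 32.5308*g^2 + 0.553399999999996*g - 13.7482)/(2.5281*g^8 - 4.2612*g^7 - 5.0414*g^6 + 12.5036*g^5 + 17.1623*g^4 - 24.4724*g^3 - 20.1446*g^2 + 24.2952*g + 32.8329)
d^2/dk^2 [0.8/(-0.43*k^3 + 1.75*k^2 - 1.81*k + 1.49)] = ((2.064*k - 2.8)*(0.43*k^3 - 1.75*k^2 + 1.81*k - 1.49) - 0.8*(1.29*k^2 - 3.5*k + 1.81)*(2.58*k^2 - 7.0*k + 3.62))/(0.43*k^3 - 1.75*k^2 + 1.81*k - 1.49)^3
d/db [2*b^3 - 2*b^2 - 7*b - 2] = 6*b^2 - 4*b - 7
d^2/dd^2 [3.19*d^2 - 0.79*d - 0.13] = 6.38000000000000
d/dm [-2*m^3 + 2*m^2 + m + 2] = -6*m^2 + 4*m + 1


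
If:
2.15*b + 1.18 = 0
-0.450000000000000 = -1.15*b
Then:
No Solution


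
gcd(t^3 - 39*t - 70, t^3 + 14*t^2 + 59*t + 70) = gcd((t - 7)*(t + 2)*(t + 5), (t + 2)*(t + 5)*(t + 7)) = t^2 + 7*t + 10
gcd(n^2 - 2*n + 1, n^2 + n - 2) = n - 1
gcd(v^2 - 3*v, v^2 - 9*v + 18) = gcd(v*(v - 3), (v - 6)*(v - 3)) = v - 3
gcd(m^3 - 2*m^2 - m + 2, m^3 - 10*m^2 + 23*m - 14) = m^2 - 3*m + 2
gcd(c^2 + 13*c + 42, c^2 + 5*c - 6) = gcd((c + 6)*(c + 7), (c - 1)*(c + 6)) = c + 6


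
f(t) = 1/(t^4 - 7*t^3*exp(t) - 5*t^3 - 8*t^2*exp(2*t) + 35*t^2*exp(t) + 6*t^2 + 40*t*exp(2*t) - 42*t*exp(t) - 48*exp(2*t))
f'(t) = (7*t^3*exp(t) - 4*t^3 + 16*t^2*exp(2*t) - 14*t^2*exp(t) + 15*t^2 - 64*t*exp(2*t) - 28*t*exp(t) - 12*t + 56*exp(2*t) + 42*exp(t))/(t^4 - 7*t^3*exp(t) - 5*t^3 - 8*t^2*exp(2*t) + 35*t^2*exp(t) + 6*t^2 + 40*t*exp(2*t) - 42*t*exp(t) - 48*exp(2*t))^2 = (7*t^3*exp(t) - 4*t^3 + 16*t^2*exp(2*t) - 14*t^2*exp(t) + 15*t^2 - 64*t*exp(2*t) - 28*t*exp(t) - 12*t + 56*exp(2*t) + 42*exp(t))/(-t^4 + 7*t^3*exp(t) + 5*t^3 + 8*t^2*exp(2*t) - 35*t^2*exp(t) - 6*t^2 - 40*t*exp(2*t) + 42*t*exp(t) + 48*exp(2*t))^2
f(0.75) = -0.01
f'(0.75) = 0.01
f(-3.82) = 0.00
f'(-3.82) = 0.00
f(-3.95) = 0.00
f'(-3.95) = 0.00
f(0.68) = -0.01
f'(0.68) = 0.01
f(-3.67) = 0.00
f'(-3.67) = 0.00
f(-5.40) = 0.00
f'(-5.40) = 0.00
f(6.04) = -0.00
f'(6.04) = 0.00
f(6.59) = -0.00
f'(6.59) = 0.00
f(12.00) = 0.00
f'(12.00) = 0.00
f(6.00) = 0.00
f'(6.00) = 0.00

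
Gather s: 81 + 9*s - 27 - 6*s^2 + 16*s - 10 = -6*s^2 + 25*s + 44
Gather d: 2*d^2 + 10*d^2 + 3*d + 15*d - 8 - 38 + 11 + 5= 12*d^2 + 18*d - 30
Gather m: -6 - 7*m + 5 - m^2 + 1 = -m^2 - 7*m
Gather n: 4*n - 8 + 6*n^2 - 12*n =6*n^2 - 8*n - 8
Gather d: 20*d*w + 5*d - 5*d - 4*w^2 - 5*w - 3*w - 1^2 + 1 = 20*d*w - 4*w^2 - 8*w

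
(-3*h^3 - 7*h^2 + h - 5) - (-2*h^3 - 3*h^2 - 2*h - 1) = -h^3 - 4*h^2 + 3*h - 4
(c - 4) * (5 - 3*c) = -3*c^2 + 17*c - 20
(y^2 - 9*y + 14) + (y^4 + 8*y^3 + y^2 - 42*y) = y^4 + 8*y^3 + 2*y^2 - 51*y + 14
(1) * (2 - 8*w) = 2 - 8*w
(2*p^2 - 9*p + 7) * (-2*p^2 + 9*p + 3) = -4*p^4 + 36*p^3 - 89*p^2 + 36*p + 21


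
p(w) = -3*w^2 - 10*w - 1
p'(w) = -6*w - 10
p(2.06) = -34.33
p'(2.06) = -22.36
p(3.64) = -77.15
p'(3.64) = -31.84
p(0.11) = -2.14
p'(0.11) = -10.66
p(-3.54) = -3.19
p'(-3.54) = 11.24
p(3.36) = -68.47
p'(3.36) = -30.16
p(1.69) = -26.47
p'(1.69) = -20.14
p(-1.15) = 6.53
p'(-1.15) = -3.10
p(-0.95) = 5.79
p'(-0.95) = -4.30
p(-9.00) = -154.00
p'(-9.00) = 44.00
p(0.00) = -1.00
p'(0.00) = -10.00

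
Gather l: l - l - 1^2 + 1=0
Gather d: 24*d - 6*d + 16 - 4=18*d + 12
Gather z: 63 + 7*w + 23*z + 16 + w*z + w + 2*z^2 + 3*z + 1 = 8*w + 2*z^2 + z*(w + 26) + 80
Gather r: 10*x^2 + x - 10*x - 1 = 10*x^2 - 9*x - 1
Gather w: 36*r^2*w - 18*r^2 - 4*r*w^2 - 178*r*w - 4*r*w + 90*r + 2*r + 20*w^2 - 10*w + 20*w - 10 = -18*r^2 + 92*r + w^2*(20 - 4*r) + w*(36*r^2 - 182*r + 10) - 10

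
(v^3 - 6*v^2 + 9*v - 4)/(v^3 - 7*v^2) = (v^3 - 6*v^2 + 9*v - 4)/(v^2*(v - 7))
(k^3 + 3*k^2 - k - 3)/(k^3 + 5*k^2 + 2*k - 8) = (k^2 + 4*k + 3)/(k^2 + 6*k + 8)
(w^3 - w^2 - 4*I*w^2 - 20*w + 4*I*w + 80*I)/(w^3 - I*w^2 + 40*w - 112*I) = (w^2 - w - 20)/(w^2 + 3*I*w + 28)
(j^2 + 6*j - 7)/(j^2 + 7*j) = (j - 1)/j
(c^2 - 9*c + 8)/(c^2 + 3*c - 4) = (c - 8)/(c + 4)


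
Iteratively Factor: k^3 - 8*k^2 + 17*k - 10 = (k - 1)*(k^2 - 7*k + 10) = (k - 2)*(k - 1)*(k - 5)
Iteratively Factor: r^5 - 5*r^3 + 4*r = (r - 2)*(r^4 + 2*r^3 - r^2 - 2*r) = (r - 2)*(r + 2)*(r^3 - r) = (r - 2)*(r + 1)*(r + 2)*(r^2 - r) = r*(r - 2)*(r + 1)*(r + 2)*(r - 1)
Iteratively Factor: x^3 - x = (x + 1)*(x^2 - x) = (x - 1)*(x + 1)*(x)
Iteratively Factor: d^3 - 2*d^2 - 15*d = (d + 3)*(d^2 - 5*d) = d*(d + 3)*(d - 5)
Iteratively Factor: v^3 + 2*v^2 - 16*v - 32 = (v + 2)*(v^2 - 16) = (v + 2)*(v + 4)*(v - 4)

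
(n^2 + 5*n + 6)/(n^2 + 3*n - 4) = (n^2 + 5*n + 6)/(n^2 + 3*n - 4)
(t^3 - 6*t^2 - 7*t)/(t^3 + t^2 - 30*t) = (t^2 - 6*t - 7)/(t^2 + t - 30)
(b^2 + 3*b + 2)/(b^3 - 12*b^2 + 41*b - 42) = (b^2 + 3*b + 2)/(b^3 - 12*b^2 + 41*b - 42)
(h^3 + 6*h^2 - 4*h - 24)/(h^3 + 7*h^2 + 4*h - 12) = (h - 2)/(h - 1)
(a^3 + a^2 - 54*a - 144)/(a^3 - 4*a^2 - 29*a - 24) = (a + 6)/(a + 1)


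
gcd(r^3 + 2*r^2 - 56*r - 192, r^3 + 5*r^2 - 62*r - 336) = r^2 - 2*r - 48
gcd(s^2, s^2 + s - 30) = 1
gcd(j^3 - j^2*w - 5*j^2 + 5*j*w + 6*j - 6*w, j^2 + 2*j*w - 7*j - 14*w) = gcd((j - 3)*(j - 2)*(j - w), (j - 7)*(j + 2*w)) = 1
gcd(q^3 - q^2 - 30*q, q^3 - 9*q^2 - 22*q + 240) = q^2 - q - 30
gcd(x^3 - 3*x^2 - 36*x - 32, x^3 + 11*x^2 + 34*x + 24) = x^2 + 5*x + 4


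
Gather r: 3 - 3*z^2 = 3 - 3*z^2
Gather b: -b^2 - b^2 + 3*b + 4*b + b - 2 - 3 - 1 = -2*b^2 + 8*b - 6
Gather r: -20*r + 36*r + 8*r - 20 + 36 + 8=24*r + 24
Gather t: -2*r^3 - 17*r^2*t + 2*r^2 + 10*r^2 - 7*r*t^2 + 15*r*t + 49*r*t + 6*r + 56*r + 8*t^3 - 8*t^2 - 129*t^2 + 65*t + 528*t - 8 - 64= -2*r^3 + 12*r^2 + 62*r + 8*t^3 + t^2*(-7*r - 137) + t*(-17*r^2 + 64*r + 593) - 72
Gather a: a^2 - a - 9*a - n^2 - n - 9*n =a^2 - 10*a - n^2 - 10*n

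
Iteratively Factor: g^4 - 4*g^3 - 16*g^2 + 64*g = (g + 4)*(g^3 - 8*g^2 + 16*g) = (g - 4)*(g + 4)*(g^2 - 4*g) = (g - 4)^2*(g + 4)*(g)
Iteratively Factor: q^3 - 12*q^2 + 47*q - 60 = (q - 3)*(q^2 - 9*q + 20) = (q - 4)*(q - 3)*(q - 5)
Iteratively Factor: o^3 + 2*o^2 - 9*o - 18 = (o - 3)*(o^2 + 5*o + 6) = (o - 3)*(o + 2)*(o + 3)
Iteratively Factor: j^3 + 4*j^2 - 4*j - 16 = (j + 2)*(j^2 + 2*j - 8) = (j - 2)*(j + 2)*(j + 4)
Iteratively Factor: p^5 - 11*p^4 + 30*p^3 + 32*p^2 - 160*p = (p)*(p^4 - 11*p^3 + 30*p^2 + 32*p - 160) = p*(p - 5)*(p^3 - 6*p^2 + 32) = p*(p - 5)*(p - 4)*(p^2 - 2*p - 8) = p*(p - 5)*(p - 4)*(p + 2)*(p - 4)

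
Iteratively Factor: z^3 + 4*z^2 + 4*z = (z)*(z^2 + 4*z + 4) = z*(z + 2)*(z + 2)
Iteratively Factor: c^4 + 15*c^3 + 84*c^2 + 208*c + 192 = (c + 3)*(c^3 + 12*c^2 + 48*c + 64) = (c + 3)*(c + 4)*(c^2 + 8*c + 16) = (c + 3)*(c + 4)^2*(c + 4)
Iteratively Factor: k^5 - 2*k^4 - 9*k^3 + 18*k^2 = (k)*(k^4 - 2*k^3 - 9*k^2 + 18*k) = k*(k + 3)*(k^3 - 5*k^2 + 6*k) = k^2*(k + 3)*(k^2 - 5*k + 6) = k^2*(k - 3)*(k + 3)*(k - 2)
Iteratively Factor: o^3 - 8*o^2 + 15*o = (o - 3)*(o^2 - 5*o) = o*(o - 3)*(o - 5)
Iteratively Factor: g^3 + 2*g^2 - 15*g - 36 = (g + 3)*(g^2 - g - 12) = (g - 4)*(g + 3)*(g + 3)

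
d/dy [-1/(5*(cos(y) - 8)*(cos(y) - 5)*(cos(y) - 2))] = 3*(sin(y)^2 + 10*cos(y) - 23)*sin(y)/(5*(cos(y) - 8)^2*(cos(y) - 5)^2*(cos(y) - 2)^2)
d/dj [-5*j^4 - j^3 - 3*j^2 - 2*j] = -20*j^3 - 3*j^2 - 6*j - 2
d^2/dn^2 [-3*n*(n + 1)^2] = -18*n - 12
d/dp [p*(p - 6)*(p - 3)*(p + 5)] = 4*p^3 - 12*p^2 - 54*p + 90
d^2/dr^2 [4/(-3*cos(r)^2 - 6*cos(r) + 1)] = 6*(24*sin(r)^4 - 44*sin(r)^2 - 41*cos(r) + 9*cos(3*r) - 32)/(-3*sin(r)^2 + 6*cos(r) + 2)^3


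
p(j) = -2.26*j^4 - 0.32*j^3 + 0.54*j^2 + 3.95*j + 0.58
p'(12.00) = -15742.45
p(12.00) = -47290.58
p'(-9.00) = 6506.63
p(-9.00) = -14585.81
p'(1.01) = -5.25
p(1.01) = 2.44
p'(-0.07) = 3.87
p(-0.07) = 0.31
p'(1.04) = -6.13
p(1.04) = 2.27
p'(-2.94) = 222.20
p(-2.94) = -167.08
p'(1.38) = -20.15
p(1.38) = -1.98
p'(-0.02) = 3.93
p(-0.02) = 0.50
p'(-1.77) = 49.16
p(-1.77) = -25.13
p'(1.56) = -31.02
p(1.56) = -6.54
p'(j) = -9.04*j^3 - 0.96*j^2 + 1.08*j + 3.95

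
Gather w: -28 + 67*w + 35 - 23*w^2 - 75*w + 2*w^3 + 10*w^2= 2*w^3 - 13*w^2 - 8*w + 7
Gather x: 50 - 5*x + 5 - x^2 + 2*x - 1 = -x^2 - 3*x + 54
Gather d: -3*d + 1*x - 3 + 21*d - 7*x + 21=18*d - 6*x + 18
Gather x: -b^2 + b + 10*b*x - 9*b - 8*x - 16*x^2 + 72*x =-b^2 - 8*b - 16*x^2 + x*(10*b + 64)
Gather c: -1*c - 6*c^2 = -6*c^2 - c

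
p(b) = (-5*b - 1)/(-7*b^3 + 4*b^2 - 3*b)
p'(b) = (-5*b - 1)*(21*b^2 - 8*b + 3)/(-7*b^3 + 4*b^2 - 3*b)^2 - 5/(-7*b^3 + 4*b^2 - 3*b) = (-70*b^3 - b^2 + 8*b - 3)/(b^2*(49*b^4 - 56*b^3 + 58*b^2 - 24*b + 9))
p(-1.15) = 0.25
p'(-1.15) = 0.25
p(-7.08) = 0.01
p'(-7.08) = 0.00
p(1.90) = 0.27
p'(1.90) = -0.31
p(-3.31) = 0.05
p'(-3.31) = 0.03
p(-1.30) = 0.21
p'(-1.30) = 0.20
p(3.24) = 0.08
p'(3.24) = -0.06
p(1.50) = 0.44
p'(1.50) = -0.63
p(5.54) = 0.03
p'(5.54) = -0.01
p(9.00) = 0.01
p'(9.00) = 0.00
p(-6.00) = 0.02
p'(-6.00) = 0.01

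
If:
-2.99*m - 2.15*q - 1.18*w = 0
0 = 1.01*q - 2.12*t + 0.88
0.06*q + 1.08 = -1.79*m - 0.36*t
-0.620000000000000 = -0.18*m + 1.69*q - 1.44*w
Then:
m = -0.75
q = 0.46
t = 0.63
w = 1.06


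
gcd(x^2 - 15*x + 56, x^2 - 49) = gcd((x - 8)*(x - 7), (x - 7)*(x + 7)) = x - 7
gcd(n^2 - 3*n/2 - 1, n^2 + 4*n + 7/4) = n + 1/2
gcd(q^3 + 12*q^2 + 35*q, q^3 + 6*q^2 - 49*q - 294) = q + 7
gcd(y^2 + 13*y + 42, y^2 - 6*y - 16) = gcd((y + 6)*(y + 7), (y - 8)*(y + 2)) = 1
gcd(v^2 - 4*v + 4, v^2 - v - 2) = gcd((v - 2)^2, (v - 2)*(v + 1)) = v - 2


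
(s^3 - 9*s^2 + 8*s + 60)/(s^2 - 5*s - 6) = (s^2 - 3*s - 10)/(s + 1)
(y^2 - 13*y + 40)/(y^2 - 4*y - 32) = (y - 5)/(y + 4)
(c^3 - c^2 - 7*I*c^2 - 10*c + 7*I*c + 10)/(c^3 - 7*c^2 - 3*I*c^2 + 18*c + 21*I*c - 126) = (c^3 - c^2*(1 + 7*I) + c*(-10 + 7*I) + 10)/(c^3 - c^2*(7 + 3*I) + 3*c*(6 + 7*I) - 126)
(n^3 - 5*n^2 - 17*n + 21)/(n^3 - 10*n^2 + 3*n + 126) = (n - 1)/(n - 6)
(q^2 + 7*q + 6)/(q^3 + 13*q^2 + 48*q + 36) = 1/(q + 6)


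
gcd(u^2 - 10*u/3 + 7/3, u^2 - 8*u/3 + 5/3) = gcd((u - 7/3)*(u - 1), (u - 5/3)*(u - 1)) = u - 1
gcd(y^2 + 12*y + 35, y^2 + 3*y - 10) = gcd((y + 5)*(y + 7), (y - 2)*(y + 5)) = y + 5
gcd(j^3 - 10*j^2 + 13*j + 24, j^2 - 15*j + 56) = j - 8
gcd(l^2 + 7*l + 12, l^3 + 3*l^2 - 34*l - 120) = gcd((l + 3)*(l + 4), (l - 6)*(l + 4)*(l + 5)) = l + 4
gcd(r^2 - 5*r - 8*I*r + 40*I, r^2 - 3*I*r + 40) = r - 8*I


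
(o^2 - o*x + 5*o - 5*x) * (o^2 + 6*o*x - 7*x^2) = o^4 + 5*o^3*x + 5*o^3 - 13*o^2*x^2 + 25*o^2*x + 7*o*x^3 - 65*o*x^2 + 35*x^3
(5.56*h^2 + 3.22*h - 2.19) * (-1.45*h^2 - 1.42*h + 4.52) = -8.062*h^4 - 12.5642*h^3 + 23.7343*h^2 + 17.6642*h - 9.8988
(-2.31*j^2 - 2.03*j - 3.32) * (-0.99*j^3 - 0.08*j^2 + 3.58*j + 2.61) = 2.2869*j^5 + 2.1945*j^4 - 4.8206*j^3 - 13.0309*j^2 - 17.1839*j - 8.6652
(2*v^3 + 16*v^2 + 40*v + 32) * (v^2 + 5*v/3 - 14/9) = 2*v^5 + 58*v^4/3 + 572*v^3/9 + 664*v^2/9 - 80*v/9 - 448/9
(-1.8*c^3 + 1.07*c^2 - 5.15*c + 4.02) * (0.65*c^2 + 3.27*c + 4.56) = -1.17*c^5 - 5.1905*c^4 - 8.0566*c^3 - 9.3483*c^2 - 10.3386*c + 18.3312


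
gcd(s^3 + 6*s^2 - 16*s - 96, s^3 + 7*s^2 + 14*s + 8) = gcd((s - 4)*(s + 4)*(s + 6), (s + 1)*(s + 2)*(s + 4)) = s + 4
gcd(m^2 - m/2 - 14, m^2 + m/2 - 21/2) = m + 7/2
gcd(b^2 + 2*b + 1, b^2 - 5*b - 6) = b + 1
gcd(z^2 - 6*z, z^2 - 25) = 1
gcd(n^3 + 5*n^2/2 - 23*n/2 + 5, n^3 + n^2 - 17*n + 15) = n + 5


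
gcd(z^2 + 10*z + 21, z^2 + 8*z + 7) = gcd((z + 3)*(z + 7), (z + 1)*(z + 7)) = z + 7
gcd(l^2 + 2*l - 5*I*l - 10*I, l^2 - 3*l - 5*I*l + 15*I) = l - 5*I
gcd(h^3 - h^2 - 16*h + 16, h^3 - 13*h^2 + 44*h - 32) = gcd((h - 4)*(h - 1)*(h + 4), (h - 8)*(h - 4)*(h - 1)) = h^2 - 5*h + 4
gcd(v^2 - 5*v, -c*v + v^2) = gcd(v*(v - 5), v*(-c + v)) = v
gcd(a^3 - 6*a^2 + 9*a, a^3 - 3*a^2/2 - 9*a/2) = a^2 - 3*a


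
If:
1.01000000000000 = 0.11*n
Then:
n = 9.18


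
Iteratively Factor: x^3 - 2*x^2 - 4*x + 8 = (x + 2)*(x^2 - 4*x + 4) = (x - 2)*(x + 2)*(x - 2)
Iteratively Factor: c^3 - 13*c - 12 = (c + 3)*(c^2 - 3*c - 4) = (c + 1)*(c + 3)*(c - 4)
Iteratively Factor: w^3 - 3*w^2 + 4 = (w - 2)*(w^2 - w - 2) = (w - 2)*(w + 1)*(w - 2)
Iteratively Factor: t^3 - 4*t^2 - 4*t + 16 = (t - 2)*(t^2 - 2*t - 8) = (t - 4)*(t - 2)*(t + 2)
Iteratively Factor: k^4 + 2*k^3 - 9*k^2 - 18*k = (k + 3)*(k^3 - k^2 - 6*k) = (k + 2)*(k + 3)*(k^2 - 3*k) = (k - 3)*(k + 2)*(k + 3)*(k)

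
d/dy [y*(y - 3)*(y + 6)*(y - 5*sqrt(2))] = 4*y^3 - 15*sqrt(2)*y^2 + 9*y^2 - 30*sqrt(2)*y - 36*y + 90*sqrt(2)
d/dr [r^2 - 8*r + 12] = 2*r - 8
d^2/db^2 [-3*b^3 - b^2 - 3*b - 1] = -18*b - 2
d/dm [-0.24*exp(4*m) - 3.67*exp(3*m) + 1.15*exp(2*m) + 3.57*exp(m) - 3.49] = (-0.96*exp(3*m) - 11.01*exp(2*m) + 2.3*exp(m) + 3.57)*exp(m)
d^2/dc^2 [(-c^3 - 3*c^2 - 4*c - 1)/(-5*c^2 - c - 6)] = 2*(56*c^3 - 177*c^2 - 237*c + 55)/(125*c^6 + 75*c^5 + 465*c^4 + 181*c^3 + 558*c^2 + 108*c + 216)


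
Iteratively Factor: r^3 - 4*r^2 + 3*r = (r)*(r^2 - 4*r + 3) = r*(r - 1)*(r - 3)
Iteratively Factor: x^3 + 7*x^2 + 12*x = (x + 3)*(x^2 + 4*x) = x*(x + 3)*(x + 4)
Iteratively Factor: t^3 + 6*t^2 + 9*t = (t + 3)*(t^2 + 3*t) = t*(t + 3)*(t + 3)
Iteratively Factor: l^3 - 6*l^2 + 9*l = (l - 3)*(l^2 - 3*l) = l*(l - 3)*(l - 3)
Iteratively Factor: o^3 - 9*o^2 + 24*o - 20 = (o - 2)*(o^2 - 7*o + 10) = (o - 2)^2*(o - 5)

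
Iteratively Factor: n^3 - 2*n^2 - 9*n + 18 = (n - 3)*(n^2 + n - 6) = (n - 3)*(n + 3)*(n - 2)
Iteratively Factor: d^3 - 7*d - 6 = (d - 3)*(d^2 + 3*d + 2) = (d - 3)*(d + 1)*(d + 2)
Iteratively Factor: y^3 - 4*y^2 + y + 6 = (y + 1)*(y^2 - 5*y + 6) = (y - 3)*(y + 1)*(y - 2)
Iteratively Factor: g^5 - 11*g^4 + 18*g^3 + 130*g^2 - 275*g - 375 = (g + 1)*(g^4 - 12*g^3 + 30*g^2 + 100*g - 375) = (g + 1)*(g + 3)*(g^3 - 15*g^2 + 75*g - 125) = (g - 5)*(g + 1)*(g + 3)*(g^2 - 10*g + 25) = (g - 5)^2*(g + 1)*(g + 3)*(g - 5)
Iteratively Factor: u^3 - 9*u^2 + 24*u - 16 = (u - 4)*(u^2 - 5*u + 4) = (u - 4)*(u - 1)*(u - 4)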